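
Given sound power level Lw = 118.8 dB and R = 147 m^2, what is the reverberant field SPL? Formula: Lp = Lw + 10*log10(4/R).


4/R = 4/147 = 0.0272109
Lp = 118.8 + 10*log10(0.0272109) = 103.15 dB


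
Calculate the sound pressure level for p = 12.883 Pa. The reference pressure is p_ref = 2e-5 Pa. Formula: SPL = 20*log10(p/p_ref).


p / p_ref = 12.883 / 2e-5 = 644150
SPL = 20 * log10(644150) = 116.18 dB


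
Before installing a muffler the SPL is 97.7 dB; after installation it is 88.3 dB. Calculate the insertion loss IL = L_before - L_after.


Insertion loss = SPL without muffler - SPL with muffler
IL = 97.7 - 88.3 = 9.4 dB


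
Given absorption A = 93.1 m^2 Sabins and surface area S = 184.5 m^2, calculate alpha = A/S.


Absorption coefficient = absorbed power / incident power
alpha = A / S = 93.1 / 184.5 = 0.50461


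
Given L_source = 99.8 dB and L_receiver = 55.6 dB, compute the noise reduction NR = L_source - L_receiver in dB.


NR = L_source - L_receiver (difference between source and receiving room levels)
NR = 99.8 - 55.6 = 44.2 dB


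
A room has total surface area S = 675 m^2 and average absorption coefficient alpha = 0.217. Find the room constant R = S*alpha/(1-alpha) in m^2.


R = 675 * 0.217 / (1 - 0.217) = 187.07 m^2


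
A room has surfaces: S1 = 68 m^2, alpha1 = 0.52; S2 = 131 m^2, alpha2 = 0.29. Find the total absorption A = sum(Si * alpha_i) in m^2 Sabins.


68 * 0.52 = 35.36
131 * 0.29 = 37.99
A_total = 35.36 + 37.99 = 73.35 m^2


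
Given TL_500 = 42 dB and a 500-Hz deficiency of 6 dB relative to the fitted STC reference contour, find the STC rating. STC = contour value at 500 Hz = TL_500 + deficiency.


By ASTM E413, STC = value of the fitted reference contour at 500 Hz.
Contour value at 500 Hz = TL_500 + deficiency = 42 + 6 = 48
STC = 48


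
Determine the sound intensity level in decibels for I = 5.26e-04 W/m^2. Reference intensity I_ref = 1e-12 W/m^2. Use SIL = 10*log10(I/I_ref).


I / I_ref = 5.26e-04 / 1e-12 = 5.26e+08
SIL = 10 * log10(5.26e+08) = 87.21 dB


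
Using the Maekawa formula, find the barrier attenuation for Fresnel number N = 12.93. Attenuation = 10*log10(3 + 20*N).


3 + 20*N = 3 + 20*12.93 = 261.6
Att = 10*log10(261.6) = 24.176 dB


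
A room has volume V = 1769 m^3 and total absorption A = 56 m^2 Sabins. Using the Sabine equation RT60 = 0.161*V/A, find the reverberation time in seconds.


RT60 = 0.161 * 1769 / 56 = 5.0859 s


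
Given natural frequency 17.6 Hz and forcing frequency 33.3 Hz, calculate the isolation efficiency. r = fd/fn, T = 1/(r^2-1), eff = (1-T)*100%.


r = 33.3 / 17.6 = 1.89205
r^2 - 1 = 1.89205^2 - 1 = 2.57985
T = 1/2.57985 = 0.387619
Efficiency = (1 - 0.387619)*100 = 61.238 %


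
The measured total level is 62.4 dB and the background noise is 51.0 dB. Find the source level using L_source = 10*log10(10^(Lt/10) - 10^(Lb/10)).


10^(62.4/10) = 1.7378e+06
10^(51.0/10) = 125893
Difference = 1.7378e+06 - 125893 = 1.61191e+06
L_source = 10*log10(1.61191e+06) = 62.073 dB


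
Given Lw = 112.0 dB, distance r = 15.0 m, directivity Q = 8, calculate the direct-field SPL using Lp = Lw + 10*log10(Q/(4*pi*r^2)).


4*pi*r^2 = 4*pi*15.0^2 = 2827.43 m^2
Q / (4*pi*r^2) = 8 / 2827.43 = 0.00282942
Lp = 112.0 + 10*log10(0.00282942) = 86.517 dB


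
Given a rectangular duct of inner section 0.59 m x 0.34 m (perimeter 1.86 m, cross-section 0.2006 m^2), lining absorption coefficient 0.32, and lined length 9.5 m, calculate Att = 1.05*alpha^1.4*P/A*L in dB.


alpha^1.4 = 0.32^1.4 = 0.202866
Attenuation rate = 1.05 * alpha^1.4 * P / A
= 1.05 * 0.202866 * 1.86 / 0.2006 = 1.97506 dB/m
Total Att = 1.97506 * 9.5 = 18.763 dB


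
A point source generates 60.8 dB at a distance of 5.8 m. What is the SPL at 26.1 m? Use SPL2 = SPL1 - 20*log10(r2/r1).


r2/r1 = 26.1/5.8 = 4.5
Correction = 20*log10(4.5) = 13.0643 dB
SPL2 = 60.8 - 13.0643 = 47.736 dB


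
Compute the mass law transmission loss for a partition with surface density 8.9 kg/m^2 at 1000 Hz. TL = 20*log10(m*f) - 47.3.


m * f = 8.9 * 1000 = 8900
20*log10(8900) = 78.9878 dB
TL = 78.9878 - 47.3 = 31.688 dB


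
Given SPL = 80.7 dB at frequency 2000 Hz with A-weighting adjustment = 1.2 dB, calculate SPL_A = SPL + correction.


A-weighting table: 2000 Hz -> 1.2 dB correction
SPL_A = SPL + correction = 80.7 + (1.2) = 81.9 dBA


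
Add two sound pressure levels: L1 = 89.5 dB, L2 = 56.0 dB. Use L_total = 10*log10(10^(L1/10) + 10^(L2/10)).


10^(89.5/10) = 8.91251e+08
10^(56.0/10) = 398107
Sum = 8.91251e+08 + 398107 = 8.91649e+08
L_total = 10*log10(8.91649e+08) = 89.502 dB


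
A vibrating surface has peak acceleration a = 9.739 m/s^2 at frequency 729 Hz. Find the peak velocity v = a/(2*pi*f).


omega = 2*pi*f = 2*pi*729 = 4580.44 rad/s
v = a / omega = 9.739 / 4580.44 = 0.0021262 m/s


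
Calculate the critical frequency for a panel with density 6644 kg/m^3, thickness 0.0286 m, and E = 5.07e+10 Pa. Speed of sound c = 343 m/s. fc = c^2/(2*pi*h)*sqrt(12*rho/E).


12*rho/E = 12*6644/5.07e+10 = 1.57254e-06
sqrt(12*rho/E) = sqrt(1.57254e-06) = 0.00125401
c^2/(2*pi*h) = 343^2/(2*pi*0.0286) = 654700
fc = 654700 * 0.00125401 = 821 Hz


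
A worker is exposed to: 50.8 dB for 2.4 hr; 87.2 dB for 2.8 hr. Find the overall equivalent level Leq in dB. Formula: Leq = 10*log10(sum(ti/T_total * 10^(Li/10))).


T_total = 2.4 + 2.8 = 5.2 hr
(2.4/5.2) * 10^(50.8/10) = 55489.1
(2.8/5.2) * 10^(87.2/10) = 2.82589e+08
Sum = 55489.1 + 2.82589e+08 = 2.82644e+08
Leq = 10*log10(2.82644e+08) = 84.512 dB


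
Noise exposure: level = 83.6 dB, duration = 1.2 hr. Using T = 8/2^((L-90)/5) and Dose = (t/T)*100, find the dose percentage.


T_allowed = 8 / 2^((83.6 - 90)/5) = 19.4271 hr
Dose = 1.2 / 19.4271 * 100 = 6.1769 %


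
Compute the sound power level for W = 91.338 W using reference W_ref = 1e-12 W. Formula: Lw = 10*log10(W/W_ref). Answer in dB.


W / W_ref = 91.338 / 1e-12 = 9.1338e+13
Lw = 10 * log10(9.1338e+13) = 139.61 dB


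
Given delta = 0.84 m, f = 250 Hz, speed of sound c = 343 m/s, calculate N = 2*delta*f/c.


N = 2*delta*f/c = 2*delta/lambda, where lambda = c/f
lambda = 343 / 250 = 1.372 m
N = 2 * 0.84 / 1.372 = 1.2245


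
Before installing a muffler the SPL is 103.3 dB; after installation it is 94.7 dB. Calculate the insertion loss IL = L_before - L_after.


Insertion loss = SPL without muffler - SPL with muffler
IL = 103.3 - 94.7 = 8.6 dB


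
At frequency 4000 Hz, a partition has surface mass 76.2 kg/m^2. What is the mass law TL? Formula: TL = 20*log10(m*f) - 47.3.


m * f = 76.2 * 4000 = 304800
20*log10(304800) = 109.68 dB
TL = 109.68 - 47.3 = 62.38 dB


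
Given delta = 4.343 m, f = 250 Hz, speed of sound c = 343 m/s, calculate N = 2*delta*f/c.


N = 2*delta*f/c = 2*delta/lambda, where lambda = c/f
lambda = 343 / 250 = 1.372 m
N = 2 * 4.343 / 1.372 = 6.3309


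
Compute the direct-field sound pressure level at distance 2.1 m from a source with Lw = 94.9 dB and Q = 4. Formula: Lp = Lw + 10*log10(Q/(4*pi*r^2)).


4*pi*r^2 = 4*pi*2.1^2 = 55.4177 m^2
Q / (4*pi*r^2) = 4 / 55.4177 = 0.0721791
Lp = 94.9 + 10*log10(0.0721791) = 83.484 dB


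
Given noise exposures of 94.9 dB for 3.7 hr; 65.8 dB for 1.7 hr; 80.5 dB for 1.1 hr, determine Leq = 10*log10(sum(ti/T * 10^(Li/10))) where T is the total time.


T_total = 3.7 + 1.7 + 1.1 = 6.5 hr
(3.7/6.5) * 10^(94.9/10) = 1.75909e+09
(1.7/6.5) * 10^(65.8/10) = 994341
(1.1/6.5) * 10^(80.5/10) = 1.8988e+07
Sum = 1.75909e+09 + 994341 + 1.8988e+07 = 1.77907e+09
Leq = 10*log10(1.77907e+09) = 92.502 dB


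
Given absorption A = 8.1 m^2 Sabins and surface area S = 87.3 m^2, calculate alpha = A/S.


Absorption coefficient = absorbed power / incident power
alpha = A / S = 8.1 / 87.3 = 0.092784


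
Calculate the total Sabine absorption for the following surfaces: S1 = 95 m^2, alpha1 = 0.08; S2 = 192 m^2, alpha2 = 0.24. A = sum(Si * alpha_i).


95 * 0.08 = 7.6
192 * 0.24 = 46.08
A_total = 7.6 + 46.08 = 53.68 m^2


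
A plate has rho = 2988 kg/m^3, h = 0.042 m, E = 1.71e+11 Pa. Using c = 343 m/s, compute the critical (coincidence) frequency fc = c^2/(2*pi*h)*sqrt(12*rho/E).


12*rho/E = 12*2988/1.71e+11 = 2.09684e-07
sqrt(12*rho/E) = sqrt(2.09684e-07) = 0.000457913
c^2/(2*pi*h) = 343^2/(2*pi*0.042) = 445820
fc = 445820 * 0.000457913 = 204.15 Hz


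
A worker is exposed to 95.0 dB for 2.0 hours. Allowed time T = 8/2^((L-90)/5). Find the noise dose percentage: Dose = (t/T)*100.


T_allowed = 8 / 2^((95.0 - 90)/5) = 4 hr
Dose = 2.0 / 4 * 100 = 50 %


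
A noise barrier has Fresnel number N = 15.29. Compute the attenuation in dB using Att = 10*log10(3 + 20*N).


3 + 20*N = 3 + 20*15.29 = 308.8
Att = 10*log10(308.8) = 24.897 dB


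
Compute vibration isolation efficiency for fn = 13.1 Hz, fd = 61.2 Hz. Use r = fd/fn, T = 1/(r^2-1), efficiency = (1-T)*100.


r = 61.2 / 13.1 = 4.67176
r^2 - 1 = 4.67176^2 - 1 = 20.8253
T = 1/20.8253 = 0.0480185
Efficiency = (1 - 0.0480185)*100 = 95.198 %


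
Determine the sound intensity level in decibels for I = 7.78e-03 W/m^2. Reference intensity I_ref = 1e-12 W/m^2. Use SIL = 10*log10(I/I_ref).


I / I_ref = 7.78e-03 / 1e-12 = 7.78e+09
SIL = 10 * log10(7.78e+09) = 98.91 dB


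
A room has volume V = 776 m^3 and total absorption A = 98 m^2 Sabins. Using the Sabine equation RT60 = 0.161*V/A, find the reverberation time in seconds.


RT60 = 0.161 * 776 / 98 = 1.2749 s


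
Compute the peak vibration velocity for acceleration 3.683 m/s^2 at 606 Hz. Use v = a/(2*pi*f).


omega = 2*pi*f = 2*pi*606 = 3807.61 rad/s
v = a / omega = 3.683 / 3807.61 = 0.00096727 m/s


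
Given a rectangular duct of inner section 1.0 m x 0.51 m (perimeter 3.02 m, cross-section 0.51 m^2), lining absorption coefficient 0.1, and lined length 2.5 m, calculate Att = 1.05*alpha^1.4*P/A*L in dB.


alpha^1.4 = 0.1^1.4 = 0.0398107
Attenuation rate = 1.05 * alpha^1.4 * P / A
= 1.05 * 0.0398107 * 3.02 / 0.51 = 0.247529 dB/m
Total Att = 0.247529 * 2.5 = 0.61882 dB


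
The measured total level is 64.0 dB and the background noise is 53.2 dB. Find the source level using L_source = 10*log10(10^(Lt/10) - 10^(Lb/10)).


10^(64.0/10) = 2.51189e+06
10^(53.2/10) = 208930
Difference = 2.51189e+06 - 208930 = 2.30296e+06
L_source = 10*log10(2.30296e+06) = 63.623 dB


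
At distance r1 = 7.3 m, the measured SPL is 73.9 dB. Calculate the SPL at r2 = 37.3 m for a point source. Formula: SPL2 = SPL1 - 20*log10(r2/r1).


r2/r1 = 37.3/7.3 = 5.10959
Correction = 20*log10(5.10959) = 14.1677 dB
SPL2 = 73.9 - 14.1677 = 59.732 dB


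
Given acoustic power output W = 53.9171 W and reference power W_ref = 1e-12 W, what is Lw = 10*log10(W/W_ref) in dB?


W / W_ref = 53.9171 / 1e-12 = 5.39171e+13
Lw = 10 * log10(5.39171e+13) = 137.32 dB


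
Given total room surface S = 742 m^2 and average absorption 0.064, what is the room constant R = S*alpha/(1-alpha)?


R = 742 * 0.064 / (1 - 0.064) = 50.735 m^2


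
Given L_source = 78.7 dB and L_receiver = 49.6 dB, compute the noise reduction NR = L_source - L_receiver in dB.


NR = L_source - L_receiver (difference between source and receiving room levels)
NR = 78.7 - 49.6 = 29.1 dB


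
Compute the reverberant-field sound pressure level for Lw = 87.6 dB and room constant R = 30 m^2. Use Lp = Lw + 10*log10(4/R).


4/R = 4/30 = 0.133333
Lp = 87.6 + 10*log10(0.133333) = 78.849 dB


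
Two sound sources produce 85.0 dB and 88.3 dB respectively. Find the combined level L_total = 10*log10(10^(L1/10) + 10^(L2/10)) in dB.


10^(85.0/10) = 3.16228e+08
10^(88.3/10) = 6.76083e+08
Sum = 3.16228e+08 + 6.76083e+08 = 9.92311e+08
L_total = 10*log10(9.92311e+08) = 89.966 dB


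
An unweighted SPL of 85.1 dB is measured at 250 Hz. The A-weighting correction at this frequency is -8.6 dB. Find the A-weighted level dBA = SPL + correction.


A-weighting table: 250 Hz -> -8.6 dB correction
SPL_A = SPL + correction = 85.1 + (-8.6) = 76.5 dBA


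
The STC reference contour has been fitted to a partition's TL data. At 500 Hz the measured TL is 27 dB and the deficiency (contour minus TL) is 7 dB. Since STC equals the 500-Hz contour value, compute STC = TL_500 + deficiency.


By ASTM E413, STC = value of the fitted reference contour at 500 Hz.
Contour value at 500 Hz = TL_500 + deficiency = 27 + 7 = 34
STC = 34


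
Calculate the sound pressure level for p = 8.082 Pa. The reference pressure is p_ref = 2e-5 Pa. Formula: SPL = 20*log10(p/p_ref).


p / p_ref = 8.082 / 2e-5 = 404100
SPL = 20 * log10(404100) = 112.13 dB


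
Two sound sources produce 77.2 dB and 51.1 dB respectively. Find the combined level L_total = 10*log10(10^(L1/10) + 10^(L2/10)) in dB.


10^(77.2/10) = 5.24807e+07
10^(51.1/10) = 128825
Sum = 5.24807e+07 + 128825 = 5.26095e+07
L_total = 10*log10(5.26095e+07) = 77.211 dB


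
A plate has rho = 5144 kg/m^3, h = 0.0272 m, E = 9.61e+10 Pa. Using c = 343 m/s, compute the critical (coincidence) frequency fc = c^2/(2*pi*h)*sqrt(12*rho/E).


12*rho/E = 12*5144/9.61e+10 = 6.42331e-07
sqrt(12*rho/E) = sqrt(6.42331e-07) = 0.000801456
c^2/(2*pi*h) = 343^2/(2*pi*0.0272) = 688398
fc = 688398 * 0.000801456 = 551.72 Hz


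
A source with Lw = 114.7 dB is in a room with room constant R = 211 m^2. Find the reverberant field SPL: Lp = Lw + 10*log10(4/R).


4/R = 4/211 = 0.0189573
Lp = 114.7 + 10*log10(0.0189573) = 97.478 dB


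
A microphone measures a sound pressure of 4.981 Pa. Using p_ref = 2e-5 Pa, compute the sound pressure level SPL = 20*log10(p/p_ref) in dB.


p / p_ref = 4.981 / 2e-5 = 249050
SPL = 20 * log10(249050) = 107.93 dB


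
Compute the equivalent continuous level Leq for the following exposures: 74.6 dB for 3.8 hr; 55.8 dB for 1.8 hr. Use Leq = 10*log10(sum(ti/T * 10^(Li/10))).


T_total = 3.8 + 1.8 = 5.6 hr
(3.8/5.6) * 10^(74.6/10) = 1.95702e+07
(1.8/5.6) * 10^(55.8/10) = 122204
Sum = 1.95702e+07 + 122204 = 1.96924e+07
Leq = 10*log10(1.96924e+07) = 72.943 dB


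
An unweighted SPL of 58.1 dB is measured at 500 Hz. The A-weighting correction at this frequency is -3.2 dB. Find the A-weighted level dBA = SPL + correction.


A-weighting table: 500 Hz -> -3.2 dB correction
SPL_A = SPL + correction = 58.1 + (-3.2) = 54.9 dBA


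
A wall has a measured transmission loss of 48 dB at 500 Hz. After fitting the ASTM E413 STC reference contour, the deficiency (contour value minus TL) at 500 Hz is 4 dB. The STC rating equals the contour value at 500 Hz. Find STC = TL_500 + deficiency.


By ASTM E413, STC = value of the fitted reference contour at 500 Hz.
Contour value at 500 Hz = TL_500 + deficiency = 48 + 4 = 52
STC = 52


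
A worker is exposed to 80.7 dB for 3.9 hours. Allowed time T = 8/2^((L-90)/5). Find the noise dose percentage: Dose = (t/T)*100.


T_allowed = 8 / 2^((80.7 - 90)/5) = 29.0406 hr
Dose = 3.9 / 29.0406 * 100 = 13.429 %


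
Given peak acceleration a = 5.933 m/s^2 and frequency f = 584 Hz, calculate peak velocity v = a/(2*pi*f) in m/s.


omega = 2*pi*f = 2*pi*584 = 3669.38 rad/s
v = a / omega = 5.933 / 3669.38 = 0.0016169 m/s


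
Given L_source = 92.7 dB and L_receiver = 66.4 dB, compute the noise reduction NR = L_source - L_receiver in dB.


NR = L_source - L_receiver (difference between source and receiving room levels)
NR = 92.7 - 66.4 = 26.3 dB


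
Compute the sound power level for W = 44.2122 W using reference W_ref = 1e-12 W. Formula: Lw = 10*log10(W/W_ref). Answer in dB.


W / W_ref = 44.2122 / 1e-12 = 4.42122e+13
Lw = 10 * log10(4.42122e+13) = 136.46 dB


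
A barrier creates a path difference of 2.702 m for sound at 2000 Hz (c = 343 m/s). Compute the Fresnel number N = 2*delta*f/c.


N = 2*delta*f/c = 2*delta/lambda, where lambda = c/f
lambda = 343 / 2000 = 0.1715 m
N = 2 * 2.702 / 0.1715 = 31.51


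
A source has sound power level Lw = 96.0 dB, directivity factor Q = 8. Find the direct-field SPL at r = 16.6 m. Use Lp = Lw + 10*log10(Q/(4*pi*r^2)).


4*pi*r^2 = 4*pi*16.6^2 = 3462.79 m^2
Q / (4*pi*r^2) = 8 / 3462.79 = 0.00231028
Lp = 96.0 + 10*log10(0.00231028) = 69.637 dB


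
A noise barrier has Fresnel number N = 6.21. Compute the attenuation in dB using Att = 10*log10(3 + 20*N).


3 + 20*N = 3 + 20*6.21 = 127.2
Att = 10*log10(127.2) = 21.045 dB


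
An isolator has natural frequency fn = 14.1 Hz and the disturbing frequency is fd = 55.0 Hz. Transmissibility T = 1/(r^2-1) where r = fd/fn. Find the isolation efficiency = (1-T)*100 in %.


r = 55.0 / 14.1 = 3.90071
r^2 - 1 = 3.90071^2 - 1 = 14.2155
T = 1/14.2155 = 0.0703457
Efficiency = (1 - 0.0703457)*100 = 92.965 %


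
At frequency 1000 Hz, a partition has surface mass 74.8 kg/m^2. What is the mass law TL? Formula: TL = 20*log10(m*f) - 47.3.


m * f = 74.8 * 1000 = 74800
20*log10(74800) = 97.478 dB
TL = 97.478 - 47.3 = 50.178 dB


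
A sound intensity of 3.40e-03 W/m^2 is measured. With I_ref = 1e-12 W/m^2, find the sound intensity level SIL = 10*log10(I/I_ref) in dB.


I / I_ref = 3.40e-03 / 1e-12 = 3.4e+09
SIL = 10 * log10(3.4e+09) = 95.315 dB


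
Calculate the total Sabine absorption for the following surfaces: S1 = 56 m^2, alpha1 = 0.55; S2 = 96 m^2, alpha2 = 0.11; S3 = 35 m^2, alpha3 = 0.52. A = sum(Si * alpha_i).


56 * 0.55 = 30.8
96 * 0.11 = 10.56
35 * 0.52 = 18.2
A_total = 30.8 + 10.56 + 18.2 = 59.56 m^2


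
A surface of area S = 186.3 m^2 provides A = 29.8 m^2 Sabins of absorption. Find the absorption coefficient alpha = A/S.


Absorption coefficient = absorbed power / incident power
alpha = A / S = 29.8 / 186.3 = 0.15996


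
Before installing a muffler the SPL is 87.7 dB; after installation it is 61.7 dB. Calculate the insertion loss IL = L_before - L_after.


Insertion loss = SPL without muffler - SPL with muffler
IL = 87.7 - 61.7 = 26 dB


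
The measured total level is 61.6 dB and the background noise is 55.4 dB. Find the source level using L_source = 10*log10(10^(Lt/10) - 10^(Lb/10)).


10^(61.6/10) = 1.44544e+06
10^(55.4/10) = 346737
Difference = 1.44544e+06 - 346737 = 1.0987e+06
L_source = 10*log10(1.0987e+06) = 60.409 dB


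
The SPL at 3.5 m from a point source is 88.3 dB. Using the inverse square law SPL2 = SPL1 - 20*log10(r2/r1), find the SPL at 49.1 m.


r2/r1 = 49.1/3.5 = 14.0286
Correction = 20*log10(14.0286) = 22.9403 dB
SPL2 = 88.3 - 22.9403 = 65.36 dB


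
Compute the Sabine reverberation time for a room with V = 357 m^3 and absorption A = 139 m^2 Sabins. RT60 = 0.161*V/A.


RT60 = 0.161 * 357 / 139 = 0.4135 s


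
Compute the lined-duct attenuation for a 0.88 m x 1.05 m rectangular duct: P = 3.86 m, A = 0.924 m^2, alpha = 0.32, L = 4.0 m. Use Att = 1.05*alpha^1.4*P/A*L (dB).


alpha^1.4 = 0.32^1.4 = 0.202866
Attenuation rate = 1.05 * alpha^1.4 * P / A
= 1.05 * 0.202866 * 3.86 / 0.924 = 0.889844 dB/m
Total Att = 0.889844 * 4.0 = 3.5594 dB


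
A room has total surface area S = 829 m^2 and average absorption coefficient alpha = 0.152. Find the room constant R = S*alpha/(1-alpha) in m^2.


R = 829 * 0.152 / (1 - 0.152) = 148.59 m^2


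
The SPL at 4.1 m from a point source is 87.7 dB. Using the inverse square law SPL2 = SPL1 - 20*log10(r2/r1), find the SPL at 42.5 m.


r2/r1 = 42.5/4.1 = 10.3659
Correction = 20*log10(10.3659) = 20.3121 dB
SPL2 = 87.7 - 20.3121 = 67.388 dB


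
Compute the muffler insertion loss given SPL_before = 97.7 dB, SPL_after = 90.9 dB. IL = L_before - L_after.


Insertion loss = SPL without muffler - SPL with muffler
IL = 97.7 - 90.9 = 6.8 dB


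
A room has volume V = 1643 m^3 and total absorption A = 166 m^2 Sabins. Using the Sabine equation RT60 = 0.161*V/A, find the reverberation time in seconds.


RT60 = 0.161 * 1643 / 166 = 1.5935 s


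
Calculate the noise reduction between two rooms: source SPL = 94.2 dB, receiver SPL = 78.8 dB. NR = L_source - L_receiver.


NR = L_source - L_receiver (difference between source and receiving room levels)
NR = 94.2 - 78.8 = 15.4 dB


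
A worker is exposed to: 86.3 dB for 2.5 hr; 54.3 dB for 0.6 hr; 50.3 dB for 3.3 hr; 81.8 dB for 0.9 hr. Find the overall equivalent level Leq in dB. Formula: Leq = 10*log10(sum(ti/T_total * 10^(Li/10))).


T_total = 2.5 + 0.6 + 3.3 + 0.9 = 7.3 hr
(2.5/7.3) * 10^(86.3/10) = 1.46089e+08
(0.6/7.3) * 10^(54.3/10) = 22122.2
(3.3/7.3) * 10^(50.3/10) = 48438.5
(0.9/7.3) * 10^(81.8/10) = 1.86603e+07
Sum = 1.46089e+08 + 22122.2 + 48438.5 + 1.86603e+07 = 1.6482e+08
Leq = 10*log10(1.6482e+08) = 82.17 dB


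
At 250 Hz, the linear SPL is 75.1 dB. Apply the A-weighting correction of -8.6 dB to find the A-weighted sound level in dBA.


A-weighting table: 250 Hz -> -8.6 dB correction
SPL_A = SPL + correction = 75.1 + (-8.6) = 66.5 dBA


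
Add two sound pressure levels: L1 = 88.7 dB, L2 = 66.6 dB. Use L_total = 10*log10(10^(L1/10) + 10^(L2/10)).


10^(88.7/10) = 7.4131e+08
10^(66.6/10) = 4.57088e+06
Sum = 7.4131e+08 + 4.57088e+06 = 7.45881e+08
L_total = 10*log10(7.45881e+08) = 88.727 dB


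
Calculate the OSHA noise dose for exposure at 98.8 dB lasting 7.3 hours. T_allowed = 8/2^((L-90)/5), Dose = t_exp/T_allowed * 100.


T_allowed = 8 / 2^((98.8 - 90)/5) = 2.36199 hr
Dose = 7.3 / 2.36199 * 100 = 309.06 %


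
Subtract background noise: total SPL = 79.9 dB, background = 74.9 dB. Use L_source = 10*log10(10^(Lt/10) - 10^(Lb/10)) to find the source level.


10^(79.9/10) = 9.77237e+07
10^(74.9/10) = 3.0903e+07
Difference = 9.77237e+07 - 3.0903e+07 = 6.68207e+07
L_source = 10*log10(6.68207e+07) = 78.249 dB


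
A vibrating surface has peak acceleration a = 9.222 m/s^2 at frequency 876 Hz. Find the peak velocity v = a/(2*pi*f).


omega = 2*pi*f = 2*pi*876 = 5504.07 rad/s
v = a / omega = 9.222 / 5504.07 = 0.0016755 m/s


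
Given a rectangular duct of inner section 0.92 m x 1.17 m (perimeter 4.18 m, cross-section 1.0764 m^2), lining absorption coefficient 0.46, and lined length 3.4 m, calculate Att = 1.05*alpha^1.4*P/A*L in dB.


alpha^1.4 = 0.46^1.4 = 0.337179
Attenuation rate = 1.05 * alpha^1.4 * P / A
= 1.05 * 0.337179 * 4.18 / 1.0764 = 1.37484 dB/m
Total Att = 1.37484 * 3.4 = 4.6745 dB


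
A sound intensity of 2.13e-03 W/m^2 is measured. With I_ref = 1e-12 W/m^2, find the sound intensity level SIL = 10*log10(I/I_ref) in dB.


I / I_ref = 2.13e-03 / 1e-12 = 2.13e+09
SIL = 10 * log10(2.13e+09) = 93.284 dB


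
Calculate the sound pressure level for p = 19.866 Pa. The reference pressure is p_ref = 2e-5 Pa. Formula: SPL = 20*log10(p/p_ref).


p / p_ref = 19.866 / 2e-5 = 993300
SPL = 20 * log10(993300) = 119.94 dB


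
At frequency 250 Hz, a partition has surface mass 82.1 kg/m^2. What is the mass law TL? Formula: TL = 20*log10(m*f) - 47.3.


m * f = 82.1 * 250 = 20525
20*log10(20525) = 86.2457 dB
TL = 86.2457 - 47.3 = 38.946 dB


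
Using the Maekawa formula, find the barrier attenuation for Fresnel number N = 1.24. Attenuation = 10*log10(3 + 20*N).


3 + 20*N = 3 + 20*1.24 = 27.8
Att = 10*log10(27.8) = 14.44 dB


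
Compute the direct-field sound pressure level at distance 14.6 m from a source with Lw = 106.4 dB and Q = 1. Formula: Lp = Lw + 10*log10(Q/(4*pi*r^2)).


4*pi*r^2 = 4*pi*14.6^2 = 2678.65 m^2
Q / (4*pi*r^2) = 1 / 2678.65 = 0.000373322
Lp = 106.4 + 10*log10(0.000373322) = 72.121 dB


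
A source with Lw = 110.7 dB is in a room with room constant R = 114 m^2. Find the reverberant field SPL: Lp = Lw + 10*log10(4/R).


4/R = 4/114 = 0.0350877
Lp = 110.7 + 10*log10(0.0350877) = 96.152 dB


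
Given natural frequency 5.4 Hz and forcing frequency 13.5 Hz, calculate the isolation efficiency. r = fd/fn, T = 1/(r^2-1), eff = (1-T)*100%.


r = 13.5 / 5.4 = 2.5
r^2 - 1 = 2.5^2 - 1 = 5.25
T = 1/5.25 = 0.190476
Efficiency = (1 - 0.190476)*100 = 80.952 %


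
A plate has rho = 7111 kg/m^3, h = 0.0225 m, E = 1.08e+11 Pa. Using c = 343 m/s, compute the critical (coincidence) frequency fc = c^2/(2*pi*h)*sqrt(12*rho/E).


12*rho/E = 12*7111/1.08e+11 = 7.90111e-07
sqrt(12*rho/E) = sqrt(7.90111e-07) = 0.000888882
c^2/(2*pi*h) = 343^2/(2*pi*0.0225) = 832196
fc = 832196 * 0.000888882 = 739.72 Hz


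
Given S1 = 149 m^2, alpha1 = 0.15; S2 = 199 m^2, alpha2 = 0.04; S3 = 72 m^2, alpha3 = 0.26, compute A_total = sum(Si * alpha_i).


149 * 0.15 = 22.35
199 * 0.04 = 7.96
72 * 0.26 = 18.72
A_total = 22.35 + 7.96 + 18.72 = 49.03 m^2


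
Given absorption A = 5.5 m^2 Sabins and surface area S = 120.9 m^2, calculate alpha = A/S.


Absorption coefficient = absorbed power / incident power
alpha = A / S = 5.5 / 120.9 = 0.045492


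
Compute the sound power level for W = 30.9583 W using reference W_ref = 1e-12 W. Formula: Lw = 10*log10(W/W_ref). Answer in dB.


W / W_ref = 30.9583 / 1e-12 = 3.09583e+13
Lw = 10 * log10(3.09583e+13) = 134.91 dB


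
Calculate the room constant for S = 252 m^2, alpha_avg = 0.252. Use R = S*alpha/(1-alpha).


R = 252 * 0.252 / (1 - 0.252) = 84.898 m^2


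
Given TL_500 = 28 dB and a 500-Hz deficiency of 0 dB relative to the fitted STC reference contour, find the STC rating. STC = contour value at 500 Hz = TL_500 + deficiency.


By ASTM E413, STC = value of the fitted reference contour at 500 Hz.
Contour value at 500 Hz = TL_500 + deficiency = 28 + 0 = 28
STC = 28


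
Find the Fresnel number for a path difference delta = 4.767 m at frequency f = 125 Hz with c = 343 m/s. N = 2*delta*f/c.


N = 2*delta*f/c = 2*delta/lambda, where lambda = c/f
lambda = 343 / 125 = 2.744 m
N = 2 * 4.767 / 2.744 = 3.4745


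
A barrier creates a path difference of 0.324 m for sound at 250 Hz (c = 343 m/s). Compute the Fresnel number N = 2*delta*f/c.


N = 2*delta*f/c = 2*delta/lambda, where lambda = c/f
lambda = 343 / 250 = 1.372 m
N = 2 * 0.324 / 1.372 = 0.4723


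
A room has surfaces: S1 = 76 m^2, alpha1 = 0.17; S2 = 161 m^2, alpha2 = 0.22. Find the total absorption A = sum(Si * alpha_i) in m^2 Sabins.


76 * 0.17 = 12.92
161 * 0.22 = 35.42
A_total = 12.92 + 35.42 = 48.34 m^2


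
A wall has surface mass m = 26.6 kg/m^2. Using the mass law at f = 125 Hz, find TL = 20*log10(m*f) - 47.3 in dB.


m * f = 26.6 * 125 = 3325
20*log10(3325) = 70.4358 dB
TL = 70.4358 - 47.3 = 23.136 dB


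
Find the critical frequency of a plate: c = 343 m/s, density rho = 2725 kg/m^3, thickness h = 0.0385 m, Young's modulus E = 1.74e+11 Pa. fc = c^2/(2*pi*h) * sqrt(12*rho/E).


12*rho/E = 12*2725/1.74e+11 = 1.87931e-07
sqrt(12*rho/E) = sqrt(1.87931e-07) = 0.00043351
c^2/(2*pi*h) = 343^2/(2*pi*0.0385) = 486349
fc = 486349 * 0.00043351 = 210.84 Hz


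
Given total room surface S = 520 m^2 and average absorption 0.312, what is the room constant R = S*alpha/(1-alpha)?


R = 520 * 0.312 / (1 - 0.312) = 235.81 m^2


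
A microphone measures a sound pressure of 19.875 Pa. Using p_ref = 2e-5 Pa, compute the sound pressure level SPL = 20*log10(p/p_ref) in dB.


p / p_ref = 19.875 / 2e-5 = 993750
SPL = 20 * log10(993750) = 119.95 dB


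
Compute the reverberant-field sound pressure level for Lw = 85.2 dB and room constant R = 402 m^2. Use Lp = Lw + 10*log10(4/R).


4/R = 4/402 = 0.00995025
Lp = 85.2 + 10*log10(0.00995025) = 65.178 dB


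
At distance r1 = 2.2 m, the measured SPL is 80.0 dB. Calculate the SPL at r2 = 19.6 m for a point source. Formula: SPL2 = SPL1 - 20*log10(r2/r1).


r2/r1 = 19.6/2.2 = 8.90909
Correction = 20*log10(8.90909) = 18.9967 dB
SPL2 = 80.0 - 18.9967 = 61.003 dB


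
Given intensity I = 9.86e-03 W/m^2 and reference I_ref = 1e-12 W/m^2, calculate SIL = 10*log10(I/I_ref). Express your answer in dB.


I / I_ref = 9.86e-03 / 1e-12 = 9.86e+09
SIL = 10 * log10(9.86e+09) = 99.939 dB


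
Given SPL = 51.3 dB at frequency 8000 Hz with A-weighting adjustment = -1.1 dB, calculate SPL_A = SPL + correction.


A-weighting table: 8000 Hz -> -1.1 dB correction
SPL_A = SPL + correction = 51.3 + (-1.1) = 50.2 dBA


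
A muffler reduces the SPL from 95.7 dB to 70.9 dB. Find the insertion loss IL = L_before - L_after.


Insertion loss = SPL without muffler - SPL with muffler
IL = 95.7 - 70.9 = 24.8 dB


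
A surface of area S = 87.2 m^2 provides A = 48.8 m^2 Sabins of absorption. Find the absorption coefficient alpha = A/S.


Absorption coefficient = absorbed power / incident power
alpha = A / S = 48.8 / 87.2 = 0.55963


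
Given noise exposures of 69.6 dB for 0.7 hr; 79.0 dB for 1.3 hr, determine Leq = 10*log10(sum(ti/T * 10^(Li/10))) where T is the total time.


T_total = 0.7 + 1.3 = 2.0 hr
(0.7/2.0) * 10^(69.6/10) = 3.19204e+06
(1.3/2.0) * 10^(79.0/10) = 5.16313e+07
Sum = 3.19204e+06 + 5.16313e+07 = 5.48233e+07
Leq = 10*log10(5.48233e+07) = 77.39 dB


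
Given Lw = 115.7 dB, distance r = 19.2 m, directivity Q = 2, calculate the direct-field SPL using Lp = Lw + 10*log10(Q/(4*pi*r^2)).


4*pi*r^2 = 4*pi*19.2^2 = 4632.47 m^2
Q / (4*pi*r^2) = 2 / 4632.47 = 0.000431735
Lp = 115.7 + 10*log10(0.000431735) = 82.052 dB


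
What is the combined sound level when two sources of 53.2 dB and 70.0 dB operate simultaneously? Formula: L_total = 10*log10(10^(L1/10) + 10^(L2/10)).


10^(53.2/10) = 208930
10^(70.0/10) = 1e+07
Sum = 208930 + 1e+07 = 1.02089e+07
L_total = 10*log10(1.02089e+07) = 70.09 dB


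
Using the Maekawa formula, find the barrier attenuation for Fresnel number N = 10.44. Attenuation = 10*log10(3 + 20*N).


3 + 20*N = 3 + 20*10.44 = 211.8
Att = 10*log10(211.8) = 23.259 dB


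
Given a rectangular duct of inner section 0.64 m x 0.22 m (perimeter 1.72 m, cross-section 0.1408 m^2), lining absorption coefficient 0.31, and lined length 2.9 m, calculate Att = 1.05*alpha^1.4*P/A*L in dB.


alpha^1.4 = 0.31^1.4 = 0.194047
Attenuation rate = 1.05 * alpha^1.4 * P / A
= 1.05 * 0.194047 * 1.72 / 0.1408 = 2.48898 dB/m
Total Att = 2.48898 * 2.9 = 7.218 dB


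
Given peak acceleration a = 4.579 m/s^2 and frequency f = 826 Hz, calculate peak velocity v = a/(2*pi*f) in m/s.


omega = 2*pi*f = 2*pi*826 = 5189.91 rad/s
v = a / omega = 4.579 / 5189.91 = 0.00088229 m/s


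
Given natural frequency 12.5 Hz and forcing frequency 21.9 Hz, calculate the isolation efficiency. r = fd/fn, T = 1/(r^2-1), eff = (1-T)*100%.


r = 21.9 / 12.5 = 1.752
r^2 - 1 = 1.752^2 - 1 = 2.0695
T = 1/2.0695 = 0.483209
Efficiency = (1 - 0.483209)*100 = 51.679 %


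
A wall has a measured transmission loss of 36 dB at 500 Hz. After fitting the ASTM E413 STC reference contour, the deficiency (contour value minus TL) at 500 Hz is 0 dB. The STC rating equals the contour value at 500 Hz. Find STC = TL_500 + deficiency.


By ASTM E413, STC = value of the fitted reference contour at 500 Hz.
Contour value at 500 Hz = TL_500 + deficiency = 36 + 0 = 36
STC = 36


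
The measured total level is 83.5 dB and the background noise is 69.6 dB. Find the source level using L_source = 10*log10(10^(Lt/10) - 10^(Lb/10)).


10^(83.5/10) = 2.23872e+08
10^(69.6/10) = 9.12011e+06
Difference = 2.23872e+08 - 9.12011e+06 = 2.14752e+08
L_source = 10*log10(2.14752e+08) = 83.319 dB


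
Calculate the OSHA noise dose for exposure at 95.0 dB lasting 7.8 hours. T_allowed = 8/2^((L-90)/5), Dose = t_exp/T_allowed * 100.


T_allowed = 8 / 2^((95.0 - 90)/5) = 4 hr
Dose = 7.8 / 4 * 100 = 195 %


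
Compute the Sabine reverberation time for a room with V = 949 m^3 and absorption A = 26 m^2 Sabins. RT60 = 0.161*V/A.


RT60 = 0.161 * 949 / 26 = 5.8765 s


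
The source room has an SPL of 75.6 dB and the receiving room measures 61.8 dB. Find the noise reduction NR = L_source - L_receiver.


NR = L_source - L_receiver (difference between source and receiving room levels)
NR = 75.6 - 61.8 = 13.8 dB


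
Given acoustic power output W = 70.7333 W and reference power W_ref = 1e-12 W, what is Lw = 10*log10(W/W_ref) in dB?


W / W_ref = 70.7333 / 1e-12 = 7.07333e+13
Lw = 10 * log10(7.07333e+13) = 138.5 dB


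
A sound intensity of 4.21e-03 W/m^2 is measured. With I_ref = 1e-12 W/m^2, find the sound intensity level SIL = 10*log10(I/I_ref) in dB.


I / I_ref = 4.21e-03 / 1e-12 = 4.21e+09
SIL = 10 * log10(4.21e+09) = 96.243 dB


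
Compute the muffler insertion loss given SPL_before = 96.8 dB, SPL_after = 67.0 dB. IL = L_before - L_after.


Insertion loss = SPL without muffler - SPL with muffler
IL = 96.8 - 67.0 = 29.8 dB


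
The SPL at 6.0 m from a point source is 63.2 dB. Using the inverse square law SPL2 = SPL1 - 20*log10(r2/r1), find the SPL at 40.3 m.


r2/r1 = 40.3/6.0 = 6.71667
Correction = 20*log10(6.71667) = 16.5431 dB
SPL2 = 63.2 - 16.5431 = 46.657 dB


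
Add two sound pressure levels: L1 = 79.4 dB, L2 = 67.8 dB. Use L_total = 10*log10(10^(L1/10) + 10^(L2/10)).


10^(79.4/10) = 8.70964e+07
10^(67.8/10) = 6.0256e+06
Sum = 8.70964e+07 + 6.0256e+06 = 9.3122e+07
L_total = 10*log10(9.3122e+07) = 79.691 dB


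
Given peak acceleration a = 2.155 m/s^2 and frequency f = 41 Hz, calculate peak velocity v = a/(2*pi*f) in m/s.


omega = 2*pi*f = 2*pi*41 = 257.611 rad/s
v = a / omega = 2.155 / 257.611 = 0.0083653 m/s


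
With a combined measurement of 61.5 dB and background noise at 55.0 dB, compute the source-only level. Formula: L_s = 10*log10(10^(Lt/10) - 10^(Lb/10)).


10^(61.5/10) = 1.41254e+06
10^(55.0/10) = 316228
Difference = 1.41254e+06 - 316228 = 1.09631e+06
L_source = 10*log10(1.09631e+06) = 60.399 dB


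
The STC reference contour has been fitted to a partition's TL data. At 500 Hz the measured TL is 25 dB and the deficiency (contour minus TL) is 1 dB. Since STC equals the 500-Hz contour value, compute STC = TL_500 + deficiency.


By ASTM E413, STC = value of the fitted reference contour at 500 Hz.
Contour value at 500 Hz = TL_500 + deficiency = 25 + 1 = 26
STC = 26


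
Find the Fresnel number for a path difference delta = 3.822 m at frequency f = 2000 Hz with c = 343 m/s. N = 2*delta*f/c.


N = 2*delta*f/c = 2*delta/lambda, where lambda = c/f
lambda = 343 / 2000 = 0.1715 m
N = 2 * 3.822 / 0.1715 = 44.571


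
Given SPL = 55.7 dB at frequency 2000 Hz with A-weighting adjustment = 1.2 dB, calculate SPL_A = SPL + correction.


A-weighting table: 2000 Hz -> 1.2 dB correction
SPL_A = SPL + correction = 55.7 + (1.2) = 56.9 dBA


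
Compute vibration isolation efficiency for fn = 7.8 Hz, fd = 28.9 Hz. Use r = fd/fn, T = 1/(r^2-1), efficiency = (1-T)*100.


r = 28.9 / 7.8 = 3.70513
r^2 - 1 = 3.70513^2 - 1 = 12.728
T = 1/12.728 = 0.0785669
Efficiency = (1 - 0.0785669)*100 = 92.143 %


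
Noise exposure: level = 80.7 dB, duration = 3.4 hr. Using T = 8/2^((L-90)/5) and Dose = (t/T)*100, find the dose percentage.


T_allowed = 8 / 2^((80.7 - 90)/5) = 29.0406 hr
Dose = 3.4 / 29.0406 * 100 = 11.708 %


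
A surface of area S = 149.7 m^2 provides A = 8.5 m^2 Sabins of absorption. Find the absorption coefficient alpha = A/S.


Absorption coefficient = absorbed power / incident power
alpha = A / S = 8.5 / 149.7 = 0.05678


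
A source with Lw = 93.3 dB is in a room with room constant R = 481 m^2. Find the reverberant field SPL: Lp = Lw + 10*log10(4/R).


4/R = 4/481 = 0.00831601
Lp = 93.3 + 10*log10(0.00831601) = 72.499 dB


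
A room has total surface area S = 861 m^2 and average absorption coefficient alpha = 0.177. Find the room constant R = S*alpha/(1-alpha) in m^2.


R = 861 * 0.177 / (1 - 0.177) = 185.17 m^2


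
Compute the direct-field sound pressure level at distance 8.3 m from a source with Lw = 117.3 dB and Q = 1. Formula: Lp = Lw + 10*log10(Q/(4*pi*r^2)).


4*pi*r^2 = 4*pi*8.3^2 = 865.697 m^2
Q / (4*pi*r^2) = 1 / 865.697 = 0.00115514
Lp = 117.3 + 10*log10(0.00115514) = 87.926 dB


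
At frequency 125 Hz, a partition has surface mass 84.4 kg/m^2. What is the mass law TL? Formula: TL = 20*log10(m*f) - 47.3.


m * f = 84.4 * 125 = 10550
20*log10(10550) = 80.465 dB
TL = 80.465 - 47.3 = 33.165 dB


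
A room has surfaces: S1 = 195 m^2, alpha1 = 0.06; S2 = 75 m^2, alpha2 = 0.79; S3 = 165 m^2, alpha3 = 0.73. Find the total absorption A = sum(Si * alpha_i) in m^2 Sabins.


195 * 0.06 = 11.7
75 * 0.79 = 59.25
165 * 0.73 = 120.45
A_total = 11.7 + 59.25 + 120.45 = 191.4 m^2


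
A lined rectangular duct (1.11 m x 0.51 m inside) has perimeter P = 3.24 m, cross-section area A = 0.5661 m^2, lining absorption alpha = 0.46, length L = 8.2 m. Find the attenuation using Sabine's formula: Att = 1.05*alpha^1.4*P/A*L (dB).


alpha^1.4 = 0.46^1.4 = 0.337179
Attenuation rate = 1.05 * alpha^1.4 * P / A
= 1.05 * 0.337179 * 3.24 / 0.5661 = 2.02629 dB/m
Total Att = 2.02629 * 8.2 = 16.616 dB


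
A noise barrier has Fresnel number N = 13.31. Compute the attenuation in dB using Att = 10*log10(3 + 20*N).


3 + 20*N = 3 + 20*13.31 = 269.2
Att = 10*log10(269.2) = 24.301 dB


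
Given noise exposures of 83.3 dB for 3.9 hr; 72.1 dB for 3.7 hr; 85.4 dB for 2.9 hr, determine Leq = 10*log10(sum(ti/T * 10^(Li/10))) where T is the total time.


T_total = 3.9 + 3.7 + 2.9 = 10.5 hr
(3.9/10.5) * 10^(83.3/10) = 7.941e+07
(3.7/10.5) * 10^(72.1/10) = 5.71495e+06
(2.9/10.5) * 10^(85.4/10) = 9.57654e+07
Sum = 7.941e+07 + 5.71495e+06 + 9.57654e+07 = 1.8089e+08
Leq = 10*log10(1.8089e+08) = 82.574 dB


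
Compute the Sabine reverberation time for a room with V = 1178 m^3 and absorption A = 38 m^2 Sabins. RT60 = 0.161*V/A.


RT60 = 0.161 * 1178 / 38 = 4.991 s


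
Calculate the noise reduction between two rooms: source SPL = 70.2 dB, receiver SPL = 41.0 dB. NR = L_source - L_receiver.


NR = L_source - L_receiver (difference between source and receiving room levels)
NR = 70.2 - 41.0 = 29.2 dB


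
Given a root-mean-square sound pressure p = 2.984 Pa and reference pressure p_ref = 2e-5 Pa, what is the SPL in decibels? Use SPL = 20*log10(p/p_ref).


p / p_ref = 2.984 / 2e-5 = 149200
SPL = 20 * log10(149200) = 103.48 dB


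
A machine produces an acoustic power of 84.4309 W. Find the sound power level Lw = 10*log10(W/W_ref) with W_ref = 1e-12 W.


W / W_ref = 84.4309 / 1e-12 = 8.44309e+13
Lw = 10 * log10(8.44309e+13) = 139.27 dB


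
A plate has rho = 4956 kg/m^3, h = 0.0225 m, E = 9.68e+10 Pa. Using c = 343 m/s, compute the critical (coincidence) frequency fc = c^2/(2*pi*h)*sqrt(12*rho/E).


12*rho/E = 12*4956/9.68e+10 = 6.1438e-07
sqrt(12*rho/E) = sqrt(6.1438e-07) = 0.000783824
c^2/(2*pi*h) = 343^2/(2*pi*0.0225) = 832196
fc = 832196 * 0.000783824 = 652.3 Hz


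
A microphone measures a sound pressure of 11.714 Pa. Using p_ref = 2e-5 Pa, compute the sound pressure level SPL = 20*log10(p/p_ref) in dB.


p / p_ref = 11.714 / 2e-5 = 585700
SPL = 20 * log10(585700) = 115.35 dB


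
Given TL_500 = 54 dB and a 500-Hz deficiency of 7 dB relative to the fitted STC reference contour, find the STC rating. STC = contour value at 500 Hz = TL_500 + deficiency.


By ASTM E413, STC = value of the fitted reference contour at 500 Hz.
Contour value at 500 Hz = TL_500 + deficiency = 54 + 7 = 61
STC = 61


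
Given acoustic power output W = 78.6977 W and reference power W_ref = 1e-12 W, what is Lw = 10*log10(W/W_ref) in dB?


W / W_ref = 78.6977 / 1e-12 = 7.86977e+13
Lw = 10 * log10(7.86977e+13) = 138.96 dB


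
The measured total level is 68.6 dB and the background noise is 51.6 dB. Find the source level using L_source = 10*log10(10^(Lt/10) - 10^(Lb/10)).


10^(68.6/10) = 7.24436e+06
10^(51.6/10) = 144544
Difference = 7.24436e+06 - 144544 = 7.09982e+06
L_source = 10*log10(7.09982e+06) = 68.512 dB


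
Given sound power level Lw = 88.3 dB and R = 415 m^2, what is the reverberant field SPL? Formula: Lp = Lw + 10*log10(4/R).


4/R = 4/415 = 0.00963855
Lp = 88.3 + 10*log10(0.00963855) = 68.14 dB


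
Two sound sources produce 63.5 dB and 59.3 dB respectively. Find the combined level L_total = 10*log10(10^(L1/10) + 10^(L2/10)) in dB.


10^(63.5/10) = 2.23872e+06
10^(59.3/10) = 851138
Sum = 2.23872e+06 + 851138 = 3.08986e+06
L_total = 10*log10(3.08986e+06) = 64.899 dB
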